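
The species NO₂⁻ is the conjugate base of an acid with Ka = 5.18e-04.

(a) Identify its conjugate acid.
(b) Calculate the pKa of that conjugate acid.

(a) The conjugate acid is formed by adding one H⁺ to NO₂⁻, giving HNO₂. (b) pKa = -log(Ka) = -log(5.18e-04) = 3.29.

Conjugate acid: HNO₂; pK_a = 3.29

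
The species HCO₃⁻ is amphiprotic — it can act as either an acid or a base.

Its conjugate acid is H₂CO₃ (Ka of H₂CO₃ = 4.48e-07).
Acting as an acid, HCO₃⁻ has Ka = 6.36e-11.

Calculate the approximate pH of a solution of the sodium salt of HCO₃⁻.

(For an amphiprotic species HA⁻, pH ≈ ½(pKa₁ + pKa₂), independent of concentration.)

pKa₁ = -log(4.48e-07) = 6.35; pKa₂ = -log(6.36e-11) = 10.20. For an amphiprotic species, pH ≈ ½(pKa₁ + pKa₂) = ½(6.35 + 10.20) = 8.27.

pH = 8.27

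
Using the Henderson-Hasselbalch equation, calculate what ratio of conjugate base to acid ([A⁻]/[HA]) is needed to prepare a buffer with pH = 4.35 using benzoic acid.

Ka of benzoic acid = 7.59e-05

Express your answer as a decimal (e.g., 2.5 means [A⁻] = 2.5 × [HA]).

pKa = -log(7.59e-05) = 4.1198. pH = pKa + log([A⁻]/[HA]), so log([A⁻]/[HA]) = pH − pKa = 4.35 − 4.1198 = 0.2302. [A⁻]/[HA] = 10^(0.2302) = 1.70

[A⁻]/[HA] = 1.70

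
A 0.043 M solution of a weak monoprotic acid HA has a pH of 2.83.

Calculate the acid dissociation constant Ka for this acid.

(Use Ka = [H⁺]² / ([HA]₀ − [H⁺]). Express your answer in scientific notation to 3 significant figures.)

[H⁺] = 10^(−pH) = 10^(−2.83) = 1.479e-03 M. For HA ⇌ H⁺ + A⁻, Ka = [H⁺][A⁻]/[HA] = [H⁺]² / ([HA]₀ − [H⁺]) = (1.479e-03)² / (0.043 − 1.479e-03) = 5.27e-05.

K_a = 5.27e-05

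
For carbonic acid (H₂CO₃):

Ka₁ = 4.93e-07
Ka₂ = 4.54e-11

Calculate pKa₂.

pKa₂ = -log(Ka₂) = -log(4.54e-11) = 10.34.

pK_{a2} = 10.34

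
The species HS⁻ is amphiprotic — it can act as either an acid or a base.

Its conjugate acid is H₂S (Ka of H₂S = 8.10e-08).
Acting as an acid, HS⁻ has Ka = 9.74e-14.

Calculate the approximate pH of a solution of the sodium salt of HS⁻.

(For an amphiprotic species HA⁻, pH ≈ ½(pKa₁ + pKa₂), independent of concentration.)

pKa₁ = -log(8.10e-08) = 7.09; pKa₂ = -log(9.74e-14) = 13.01. For an amphiprotic species, pH ≈ ½(pKa₁ + pKa₂) = ½(7.09 + 13.01) = 10.05.

pH = 10.05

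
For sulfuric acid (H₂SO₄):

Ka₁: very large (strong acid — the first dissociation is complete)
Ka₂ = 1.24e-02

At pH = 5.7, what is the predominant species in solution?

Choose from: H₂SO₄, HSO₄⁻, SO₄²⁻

The first dissociation is complete, so H₂SO₄ itself is never the predominant species in water; pKa₂ = -log(1.24e-02) = 1.91. For a polyprotic acid the predominant species crosses at each pKa: below pKa_n the protonated form dominates, above it the deprotonated form does. At pH = 5.7, the predominant species is SO₄²⁻.

SO₄²⁻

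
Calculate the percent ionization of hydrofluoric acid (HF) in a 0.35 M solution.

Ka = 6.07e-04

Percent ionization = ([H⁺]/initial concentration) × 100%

Using Ka equilibrium: x² + Ka×x - Ka×C = 0. Solving: [H⁺] = 1.4275e-02. Percent = (1.4275e-02/0.35) × 100

Percent ionization = 4.08%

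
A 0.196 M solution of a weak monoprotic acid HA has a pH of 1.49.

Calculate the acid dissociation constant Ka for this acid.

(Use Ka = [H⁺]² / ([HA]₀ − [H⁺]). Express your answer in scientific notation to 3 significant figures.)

[H⁺] = 10^(−pH) = 10^(−1.49) = 3.236e-02 M. For HA ⇌ H⁺ + A⁻, Ka = [H⁺][A⁻]/[HA] = [H⁺]² / ([HA]₀ − [H⁺]) = (3.236e-02)² / (0.196 − 3.236e-02) = 6.40e-03.

K_a = 6.40e-03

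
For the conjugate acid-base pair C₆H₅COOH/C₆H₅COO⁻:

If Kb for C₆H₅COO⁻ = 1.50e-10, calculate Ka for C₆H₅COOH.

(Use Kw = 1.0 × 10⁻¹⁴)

For a conjugate pair Ka × Kb = Kw, so Ka = Kw/Kb = 1.0 × 10⁻¹⁴ / 1.50e-10 = 6.67e-05.

K_a = 6.67e-05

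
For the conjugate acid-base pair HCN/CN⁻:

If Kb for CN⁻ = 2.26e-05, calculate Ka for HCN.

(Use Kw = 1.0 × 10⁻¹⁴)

For a conjugate pair Ka × Kb = Kw, so Ka = Kw/Kb = 1.0 × 10⁻¹⁴ / 2.26e-05 = 4.42e-10.

K_a = 4.42e-10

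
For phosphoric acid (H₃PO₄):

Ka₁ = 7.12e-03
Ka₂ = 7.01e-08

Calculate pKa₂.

pKa₂ = -log(Ka₂) = -log(7.01e-08) = 7.15.

pK_{a2} = 7.15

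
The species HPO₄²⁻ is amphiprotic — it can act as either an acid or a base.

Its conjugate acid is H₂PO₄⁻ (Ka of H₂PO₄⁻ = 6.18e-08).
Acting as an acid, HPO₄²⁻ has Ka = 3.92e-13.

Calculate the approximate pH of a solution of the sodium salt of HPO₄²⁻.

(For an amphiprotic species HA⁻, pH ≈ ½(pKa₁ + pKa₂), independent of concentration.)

pKa₁ = -log(6.18e-08) = 7.21; pKa₂ = -log(3.92e-13) = 12.41. For an amphiprotic species, pH ≈ ½(pKa₁ + pKa₂) = ½(7.21 + 12.41) = 9.81.

pH = 9.81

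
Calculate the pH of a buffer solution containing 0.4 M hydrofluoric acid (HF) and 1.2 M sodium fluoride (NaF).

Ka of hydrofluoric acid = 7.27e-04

pKa = -log(7.27e-04) = 3.14. pH = pKa + log([A⁻]/[HA]) = 3.14 + log(1.2/0.4)

pH = 3.62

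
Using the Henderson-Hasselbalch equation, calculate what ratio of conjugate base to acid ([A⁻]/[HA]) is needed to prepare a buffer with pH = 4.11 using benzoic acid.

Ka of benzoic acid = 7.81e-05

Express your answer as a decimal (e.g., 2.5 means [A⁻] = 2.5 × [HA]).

pKa = -log(7.81e-05) = 4.1073. pH = pKa + log([A⁻]/[HA]), so log([A⁻]/[HA]) = pH − pKa = 4.11 − 4.1073 = 0.0027. [A⁻]/[HA] = 10^(0.0027) = 1.01

[A⁻]/[HA] = 1.01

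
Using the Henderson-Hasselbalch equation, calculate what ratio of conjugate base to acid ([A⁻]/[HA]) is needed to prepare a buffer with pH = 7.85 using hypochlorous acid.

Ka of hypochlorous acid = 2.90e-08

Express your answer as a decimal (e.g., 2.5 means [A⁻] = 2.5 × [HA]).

pKa = -log(2.90e-08) = 7.5376. pH = pKa + log([A⁻]/[HA]), so log([A⁻]/[HA]) = pH − pKa = 7.85 − 7.5376 = 0.3124. [A⁻]/[HA] = 10^(0.3124) = 2.05

[A⁻]/[HA] = 2.05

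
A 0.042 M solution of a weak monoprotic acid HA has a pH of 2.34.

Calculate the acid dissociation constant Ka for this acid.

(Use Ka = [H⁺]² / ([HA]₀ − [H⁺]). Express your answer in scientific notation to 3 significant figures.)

[H⁺] = 10^(−pH) = 10^(−2.34) = 4.571e-03 M. For HA ⇌ H⁺ + A⁻, Ka = [H⁺][A⁻]/[HA] = [H⁺]² / ([HA]₀ − [H⁺]) = (4.571e-03)² / (0.042 − 4.571e-03) = 5.58e-04.

K_a = 5.58e-04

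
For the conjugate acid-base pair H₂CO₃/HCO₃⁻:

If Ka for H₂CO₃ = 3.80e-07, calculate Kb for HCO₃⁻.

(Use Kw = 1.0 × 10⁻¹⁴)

For a conjugate pair Ka × Kb = Kw, so Kb = Kw/Ka = 1.0 × 10⁻¹⁴ / 3.80e-07 = 2.63e-08.

K_b = 2.63e-08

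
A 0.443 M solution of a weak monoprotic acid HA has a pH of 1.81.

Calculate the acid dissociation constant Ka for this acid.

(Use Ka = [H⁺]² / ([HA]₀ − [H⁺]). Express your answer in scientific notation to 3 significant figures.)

[H⁺] = 10^(−pH) = 10^(−1.81) = 1.549e-02 M. For HA ⇌ H⁺ + A⁻, Ka = [H⁺][A⁻]/[HA] = [H⁺]² / ([HA]₀ − [H⁺]) = (1.549e-02)² / (0.443 − 1.549e-02) = 5.61e-04.

K_a = 5.61e-04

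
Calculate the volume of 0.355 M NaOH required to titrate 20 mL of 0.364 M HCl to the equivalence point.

At equivalence: moles acid = moles base. moles HCl = 0.364 × 20/1000 = 0.00728 mol. V_base = moles / 0.355 × 1000 = 20.5 mL.

V_{base} = 20.5 mL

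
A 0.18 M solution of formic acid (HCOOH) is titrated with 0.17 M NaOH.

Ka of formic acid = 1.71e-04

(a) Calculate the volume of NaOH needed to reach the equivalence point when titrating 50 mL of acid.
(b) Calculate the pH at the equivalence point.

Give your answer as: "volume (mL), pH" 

moles acid = 0.18 × 50/1000 = 0.009 mol; V_base = moles/0.17 × 1000 = 52.9 mL. At equivalence only the conjugate base is present: [A⁻] = 0.009/0.103 = 8.7429e-02 M. Kb = Kw/Ka = 5.85e-11; [OH⁻] = √(Kb × [A⁻]) = 2.2611e-06; pOH = 5.65; pH = 14 - pOH = 8.35.

V = 52.9 mL, pH = 8.35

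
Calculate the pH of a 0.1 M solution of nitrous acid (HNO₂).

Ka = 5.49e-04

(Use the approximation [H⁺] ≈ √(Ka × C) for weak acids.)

[H⁺] = √(Ka × C) = √(5.49e-04 × 0.1) = 7.4095e-03. pH = -log(7.4095e-03)

pH = 2.13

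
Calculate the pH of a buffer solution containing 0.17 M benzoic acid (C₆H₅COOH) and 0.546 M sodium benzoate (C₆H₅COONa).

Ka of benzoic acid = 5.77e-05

pKa = -log(5.77e-05) = 4.24. pH = pKa + log([A⁻]/[HA]) = 4.24 + log(0.546/0.17)

pH = 4.75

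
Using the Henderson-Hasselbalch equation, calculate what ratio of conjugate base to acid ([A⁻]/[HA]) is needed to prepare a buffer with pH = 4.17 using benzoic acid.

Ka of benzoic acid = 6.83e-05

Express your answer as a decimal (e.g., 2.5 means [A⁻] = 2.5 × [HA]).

pKa = -log(6.83e-05) = 4.1656. pH = pKa + log([A⁻]/[HA]), so log([A⁻]/[HA]) = pH − pKa = 4.17 − 4.1656 = 0.0044. [A⁻]/[HA] = 10^(0.0044) = 1.01

[A⁻]/[HA] = 1.01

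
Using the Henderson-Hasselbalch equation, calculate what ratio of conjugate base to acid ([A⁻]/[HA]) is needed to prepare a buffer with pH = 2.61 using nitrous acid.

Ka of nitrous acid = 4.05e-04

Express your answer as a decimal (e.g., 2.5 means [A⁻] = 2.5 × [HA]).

pKa = -log(4.05e-04) = 3.3925. pH = pKa + log([A⁻]/[HA]), so log([A⁻]/[HA]) = pH − pKa = 2.61 − 3.3925 = -0.7825. [A⁻]/[HA] = 10^(-0.7825) = 0.165

[A⁻]/[HA] = 0.165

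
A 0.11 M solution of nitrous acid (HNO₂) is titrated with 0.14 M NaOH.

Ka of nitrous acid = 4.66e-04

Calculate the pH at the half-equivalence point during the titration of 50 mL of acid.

At half-equivalence [HA] = [A⁻], so Henderson-Hasselbalch gives pH = pKa = -log(4.66e-04) = 3.33.

pH = pKa = 3.33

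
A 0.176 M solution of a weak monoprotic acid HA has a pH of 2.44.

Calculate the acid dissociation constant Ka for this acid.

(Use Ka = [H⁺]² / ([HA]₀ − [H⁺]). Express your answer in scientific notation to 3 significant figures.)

[H⁺] = 10^(−pH) = 10^(−2.44) = 3.631e-03 M. For HA ⇌ H⁺ + A⁻, Ka = [H⁺][A⁻]/[HA] = [H⁺]² / ([HA]₀ − [H⁺]) = (3.631e-03)² / (0.176 − 3.631e-03) = 7.65e-05.

K_a = 7.65e-05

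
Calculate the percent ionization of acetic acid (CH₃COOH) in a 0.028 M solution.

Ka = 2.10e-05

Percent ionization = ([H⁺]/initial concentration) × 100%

Using Ka equilibrium: x² + Ka×x - Ka×C = 0. Solving: [H⁺] = 7.5638e-04. Percent = (7.5638e-04/0.028) × 100

Percent ionization = 2.7%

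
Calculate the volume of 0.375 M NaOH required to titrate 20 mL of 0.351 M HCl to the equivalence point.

At equivalence: moles acid = moles base. moles HCl = 0.351 × 20/1000 = 0.00702 mol. V_base = moles / 0.375 × 1000 = 18.7 mL.

V_{base} = 18.7 mL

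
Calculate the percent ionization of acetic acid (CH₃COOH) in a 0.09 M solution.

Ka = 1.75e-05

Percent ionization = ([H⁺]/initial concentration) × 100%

Using Ka equilibrium: x² + Ka×x - Ka×C = 0. Solving: [H⁺] = 1.2463e-03. Percent = (1.2463e-03/0.09) × 100

Percent ionization = 1.38%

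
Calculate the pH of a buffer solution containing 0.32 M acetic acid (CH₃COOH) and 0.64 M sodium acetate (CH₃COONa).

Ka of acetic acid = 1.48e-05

pKa = -log(1.48e-05) = 4.83. pH = pKa + log([A⁻]/[HA]) = 4.83 + log(0.64/0.32)

pH = 5.13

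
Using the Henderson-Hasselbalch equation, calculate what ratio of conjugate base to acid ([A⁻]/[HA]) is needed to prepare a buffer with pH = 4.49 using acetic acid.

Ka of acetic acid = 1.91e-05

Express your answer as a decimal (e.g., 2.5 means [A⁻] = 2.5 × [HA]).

pKa = -log(1.91e-05) = 4.7190. pH = pKa + log([A⁻]/[HA]), so log([A⁻]/[HA]) = pH − pKa = 4.49 − 4.7190 = -0.2290. [A⁻]/[HA] = 10^(-0.2290) = 0.590

[A⁻]/[HA] = 0.590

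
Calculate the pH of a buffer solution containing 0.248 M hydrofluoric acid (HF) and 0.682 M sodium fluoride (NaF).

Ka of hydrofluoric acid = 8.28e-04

pKa = -log(8.28e-04) = 3.08. pH = pKa + log([A⁻]/[HA]) = 3.08 + log(0.682/0.248)

pH = 3.52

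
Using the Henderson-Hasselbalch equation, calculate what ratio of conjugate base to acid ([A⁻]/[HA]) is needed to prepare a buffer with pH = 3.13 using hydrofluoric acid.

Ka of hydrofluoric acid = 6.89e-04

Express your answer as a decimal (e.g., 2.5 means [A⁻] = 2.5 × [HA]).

pKa = -log(6.89e-04) = 3.1618. pH = pKa + log([A⁻]/[HA]), so log([A⁻]/[HA]) = pH − pKa = 3.13 − 3.1618 = -0.0318. [A⁻]/[HA] = 10^(-0.0318) = 0.929

[A⁻]/[HA] = 0.929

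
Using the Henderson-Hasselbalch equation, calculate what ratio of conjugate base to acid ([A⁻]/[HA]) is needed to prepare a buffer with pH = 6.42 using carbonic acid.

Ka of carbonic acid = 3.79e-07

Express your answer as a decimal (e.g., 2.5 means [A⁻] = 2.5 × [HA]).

pKa = -log(3.79e-07) = 6.4214. pH = pKa + log([A⁻]/[HA]), so log([A⁻]/[HA]) = pH − pKa = 6.42 − 6.4214 = -0.0014. [A⁻]/[HA] = 10^(-0.0014) = 0.997

[A⁻]/[HA] = 0.997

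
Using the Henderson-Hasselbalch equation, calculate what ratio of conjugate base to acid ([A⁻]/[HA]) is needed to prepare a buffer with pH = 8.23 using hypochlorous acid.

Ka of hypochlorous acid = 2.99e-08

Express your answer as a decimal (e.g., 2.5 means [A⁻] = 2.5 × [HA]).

pKa = -log(2.99e-08) = 7.5243. pH = pKa + log([A⁻]/[HA]), so log([A⁻]/[HA]) = pH − pKa = 8.23 − 7.5243 = 0.7057. [A⁻]/[HA] = 10^(0.7057) = 5.08

[A⁻]/[HA] = 5.08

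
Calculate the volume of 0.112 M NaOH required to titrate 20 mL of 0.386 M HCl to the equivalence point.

At equivalence: moles acid = moles base. moles HCl = 0.386 × 20/1000 = 0.00772 mol. V_base = moles / 0.112 × 1000 = 68.9 mL.

V_{base} = 68.9 mL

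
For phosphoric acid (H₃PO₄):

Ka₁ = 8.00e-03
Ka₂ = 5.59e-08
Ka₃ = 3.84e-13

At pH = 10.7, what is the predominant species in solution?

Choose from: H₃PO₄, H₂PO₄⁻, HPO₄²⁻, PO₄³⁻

pKa₁ = 2.10, pKa₂ = 7.25, pKa₃ = 12.42. For a polyprotic acid the predominant species crosses at each pKa: below pKa_n the protonated form dominates, above it the deprotonated form does. At pH = 10.7, the predominant species is HPO₄²⁻.

HPO₄²⁻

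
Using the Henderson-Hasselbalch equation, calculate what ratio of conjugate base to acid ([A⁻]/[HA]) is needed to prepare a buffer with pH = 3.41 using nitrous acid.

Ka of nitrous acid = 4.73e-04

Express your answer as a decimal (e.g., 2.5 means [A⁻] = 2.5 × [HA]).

pKa = -log(4.73e-04) = 3.3251. pH = pKa + log([A⁻]/[HA]), so log([A⁻]/[HA]) = pH − pKa = 3.41 − 3.3251 = 0.0849. [A⁻]/[HA] = 10^(0.0849) = 1.22

[A⁻]/[HA] = 1.22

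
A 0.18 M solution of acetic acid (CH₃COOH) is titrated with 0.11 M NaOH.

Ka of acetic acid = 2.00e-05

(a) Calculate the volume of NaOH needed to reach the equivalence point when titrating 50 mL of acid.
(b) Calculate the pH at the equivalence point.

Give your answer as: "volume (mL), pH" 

moles acid = 0.18 × 50/1000 = 0.009 mol; V_base = moles/0.11 × 1000 = 81.8 mL. At equivalence only the conjugate base is present: [A⁻] = 0.009/0.132 = 6.8276e-02 M. Kb = Kw/Ka = 5.00e-10; [OH⁻] = √(Kb × [A⁻]) = 5.8428e-06; pOH = 5.23; pH = 14 - pOH = 8.77.

V = 81.8 mL, pH = 8.77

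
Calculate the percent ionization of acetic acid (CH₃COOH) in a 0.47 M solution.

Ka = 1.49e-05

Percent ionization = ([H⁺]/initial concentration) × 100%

Using Ka equilibrium: x² + Ka×x - Ka×C = 0. Solving: [H⁺] = 2.6389e-03. Percent = (2.6389e-03/0.47) × 100

Percent ionization = 0.561%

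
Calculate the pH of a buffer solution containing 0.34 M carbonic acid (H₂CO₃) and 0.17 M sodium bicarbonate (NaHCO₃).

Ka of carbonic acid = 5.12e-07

pKa = -log(5.12e-07) = 6.29. pH = pKa + log([A⁻]/[HA]) = 6.29 + log(0.17/0.34)

pH = 5.99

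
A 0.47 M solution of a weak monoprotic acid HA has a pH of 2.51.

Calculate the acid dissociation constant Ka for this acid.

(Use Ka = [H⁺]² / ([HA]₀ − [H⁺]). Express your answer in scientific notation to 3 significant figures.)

[H⁺] = 10^(−pH) = 10^(−2.51) = 3.090e-03 M. For HA ⇌ H⁺ + A⁻, Ka = [H⁺][A⁻]/[HA] = [H⁺]² / ([HA]₀ − [H⁺]) = (3.090e-03)² / (0.47 − 3.090e-03) = 2.05e-05.

K_a = 2.05e-05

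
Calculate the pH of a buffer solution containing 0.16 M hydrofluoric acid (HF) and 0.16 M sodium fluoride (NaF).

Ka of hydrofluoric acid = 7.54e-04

pKa = -log(7.54e-04) = 3.12. pH = pKa + log([A⁻]/[HA]) = 3.12 + log(0.16/0.16)

pH = 3.12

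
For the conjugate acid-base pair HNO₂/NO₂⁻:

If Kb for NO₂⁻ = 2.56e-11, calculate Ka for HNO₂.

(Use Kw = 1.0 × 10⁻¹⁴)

For a conjugate pair Ka × Kb = Kw, so Ka = Kw/Kb = 1.0 × 10⁻¹⁴ / 2.56e-11 = 3.91e-04.

K_a = 3.91e-04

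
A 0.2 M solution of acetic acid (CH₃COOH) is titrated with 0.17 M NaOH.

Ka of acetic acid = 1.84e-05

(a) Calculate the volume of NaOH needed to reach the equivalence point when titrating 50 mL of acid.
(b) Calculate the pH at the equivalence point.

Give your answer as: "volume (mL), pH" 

moles acid = 0.2 × 50/1000 = 0.01 mol; V_base = moles/0.17 × 1000 = 58.8 mL. At equivalence only the conjugate base is present: [A⁻] = 0.01/0.109 = 9.1892e-02 M. Kb = Kw/Ka = 5.43e-10; [OH⁻] = √(Kb × [A⁻]) = 7.0669e-06; pOH = 5.15; pH = 14 - pOH = 8.85.

V = 58.8 mL, pH = 8.85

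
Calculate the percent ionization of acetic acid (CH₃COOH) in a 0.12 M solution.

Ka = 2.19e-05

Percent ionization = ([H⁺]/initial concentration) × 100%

Using Ka equilibrium: x² + Ka×x - Ka×C = 0. Solving: [H⁺] = 1.6102e-03. Percent = (1.6102e-03/0.12) × 100

Percent ionization = 1.34%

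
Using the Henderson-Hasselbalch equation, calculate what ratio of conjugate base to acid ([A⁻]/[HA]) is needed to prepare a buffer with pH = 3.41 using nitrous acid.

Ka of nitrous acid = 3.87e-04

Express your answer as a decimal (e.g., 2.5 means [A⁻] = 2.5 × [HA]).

pKa = -log(3.87e-04) = 3.4123. pH = pKa + log([A⁻]/[HA]), so log([A⁻]/[HA]) = pH − pKa = 3.41 − 3.4123 = -0.0023. [A⁻]/[HA] = 10^(-0.0023) = 0.995

[A⁻]/[HA] = 0.995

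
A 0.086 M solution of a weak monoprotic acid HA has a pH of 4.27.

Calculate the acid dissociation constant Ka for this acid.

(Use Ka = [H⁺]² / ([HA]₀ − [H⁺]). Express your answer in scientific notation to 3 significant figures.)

[H⁺] = 10^(−pH) = 10^(−4.27) = 5.370e-05 M. For HA ⇌ H⁺ + A⁻, Ka = [H⁺][A⁻]/[HA] = [H⁺]² / ([HA]₀ − [H⁺]) = (5.370e-05)² / (0.086 − 5.370e-05) = 3.36e-08.

K_a = 3.36e-08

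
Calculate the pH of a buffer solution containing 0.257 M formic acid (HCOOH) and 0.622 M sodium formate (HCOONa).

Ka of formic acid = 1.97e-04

pKa = -log(1.97e-04) = 3.71. pH = pKa + log([A⁻]/[HA]) = 3.71 + log(0.622/0.257)

pH = 4.09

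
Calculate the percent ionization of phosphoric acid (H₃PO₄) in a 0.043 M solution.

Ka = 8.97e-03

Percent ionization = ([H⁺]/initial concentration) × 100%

Using Ka equilibrium: x² + Ka×x - Ka×C = 0. Solving: [H⁺] = 1.5660e-02. Percent = (1.5660e-02/0.043) × 100

Percent ionization = 36.4%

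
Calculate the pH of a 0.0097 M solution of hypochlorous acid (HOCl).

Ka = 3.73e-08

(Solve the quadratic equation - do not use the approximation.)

x² + Ka×x - Ka×C = 0. Using quadratic formula: [H⁺] = 1.9003e-05

pH = 4.72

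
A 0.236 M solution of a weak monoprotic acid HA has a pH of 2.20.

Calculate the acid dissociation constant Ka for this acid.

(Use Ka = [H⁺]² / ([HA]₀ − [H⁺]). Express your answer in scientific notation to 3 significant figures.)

[H⁺] = 10^(−pH) = 10^(−2.20) = 6.310e-03 M. For HA ⇌ H⁺ + A⁻, Ka = [H⁺][A⁻]/[HA] = [H⁺]² / ([HA]₀ − [H⁺]) = (6.310e-03)² / (0.236 − 6.310e-03) = 1.73e-04.

K_a = 1.73e-04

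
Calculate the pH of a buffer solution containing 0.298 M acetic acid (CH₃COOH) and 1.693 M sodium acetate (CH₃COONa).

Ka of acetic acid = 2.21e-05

pKa = -log(2.21e-05) = 4.66. pH = pKa + log([A⁻]/[HA]) = 4.66 + log(1.693/0.298)

pH = 5.41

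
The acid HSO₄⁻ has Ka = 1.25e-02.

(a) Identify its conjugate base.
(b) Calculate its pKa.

(a) The conjugate base is formed by removing one H⁺ from HSO₄⁻, giving SO₄²⁻. (b) pKa = -log(Ka) = -log(1.25e-02) = 1.90.

Conjugate base: SO₄²⁻; pK_a = 1.90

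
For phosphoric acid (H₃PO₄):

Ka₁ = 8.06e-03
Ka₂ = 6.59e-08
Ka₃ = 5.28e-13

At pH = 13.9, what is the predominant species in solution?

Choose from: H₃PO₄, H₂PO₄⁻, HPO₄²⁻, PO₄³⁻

pKa₁ = 2.09, pKa₂ = 7.18, pKa₃ = 12.28. For a polyprotic acid the predominant species crosses at each pKa: below pKa_n the protonated form dominates, above it the deprotonated form does. At pH = 13.9, the predominant species is PO₄³⁻.

PO₄³⁻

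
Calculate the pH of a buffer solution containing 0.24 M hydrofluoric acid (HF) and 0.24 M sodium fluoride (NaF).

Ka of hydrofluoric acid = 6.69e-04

pKa = -log(6.69e-04) = 3.17. pH = pKa + log([A⁻]/[HA]) = 3.17 + log(0.24/0.24)

pH = 3.17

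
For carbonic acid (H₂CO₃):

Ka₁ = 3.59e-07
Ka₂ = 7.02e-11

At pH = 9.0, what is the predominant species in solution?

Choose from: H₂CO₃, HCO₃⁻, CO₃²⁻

pKa₁ = 6.44, pKa₂ = 10.15. For a polyprotic acid the predominant species crosses at each pKa: below pKa_n the protonated form dominates, above it the deprotonated form does. At pH = 9.0, the predominant species is HCO₃⁻.

HCO₃⁻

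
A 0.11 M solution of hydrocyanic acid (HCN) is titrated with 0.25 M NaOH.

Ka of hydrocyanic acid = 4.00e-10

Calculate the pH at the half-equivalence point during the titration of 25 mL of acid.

At half-equivalence [HA] = [A⁻], so Henderson-Hasselbalch gives pH = pKa = -log(4.00e-10) = 9.40.

pH = pKa = 9.40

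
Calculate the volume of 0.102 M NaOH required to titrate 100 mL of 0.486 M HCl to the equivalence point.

At equivalence: moles acid = moles base. moles HCl = 0.486 × 100/1000 = 0.0486 mol. V_base = moles / 0.102 × 1000 = 476.5 mL.

V_{base} = 476.5 mL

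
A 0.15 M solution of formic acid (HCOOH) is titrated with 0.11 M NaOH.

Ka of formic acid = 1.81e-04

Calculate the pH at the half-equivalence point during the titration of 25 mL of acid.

At half-equivalence [HA] = [A⁻], so Henderson-Hasselbalch gives pH = pKa = -log(1.81e-04) = 3.74.

pH = pKa = 3.74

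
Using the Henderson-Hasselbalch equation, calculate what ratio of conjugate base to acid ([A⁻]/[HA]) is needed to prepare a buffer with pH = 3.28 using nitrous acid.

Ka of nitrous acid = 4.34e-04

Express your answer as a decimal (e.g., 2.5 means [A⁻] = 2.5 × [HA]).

pKa = -log(4.34e-04) = 3.3625. pH = pKa + log([A⁻]/[HA]), so log([A⁻]/[HA]) = pH − pKa = 3.28 − 3.3625 = -0.0825. [A⁻]/[HA] = 10^(-0.0825) = 0.827

[A⁻]/[HA] = 0.827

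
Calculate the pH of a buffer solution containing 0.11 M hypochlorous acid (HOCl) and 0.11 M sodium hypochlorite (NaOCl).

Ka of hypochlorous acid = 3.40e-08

pKa = -log(3.40e-08) = 7.47. pH = pKa + log([A⁻]/[HA]) = 7.47 + log(0.11/0.11)

pH = 7.47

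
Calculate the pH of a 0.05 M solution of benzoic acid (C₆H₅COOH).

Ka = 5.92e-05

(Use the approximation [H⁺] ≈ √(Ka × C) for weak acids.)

[H⁺] = √(Ka × C) = √(5.92e-05 × 0.05) = 1.7205e-03. pH = -log(1.7205e-03)

pH = 2.76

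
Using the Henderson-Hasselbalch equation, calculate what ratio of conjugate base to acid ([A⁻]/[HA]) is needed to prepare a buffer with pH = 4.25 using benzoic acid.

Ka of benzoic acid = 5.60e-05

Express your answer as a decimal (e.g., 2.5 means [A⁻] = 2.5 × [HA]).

pKa = -log(5.60e-05) = 4.2518. pH = pKa + log([A⁻]/[HA]), so log([A⁻]/[HA]) = pH − pKa = 4.25 − 4.2518 = -0.0018. [A⁻]/[HA] = 10^(-0.0018) = 0.996

[A⁻]/[HA] = 0.996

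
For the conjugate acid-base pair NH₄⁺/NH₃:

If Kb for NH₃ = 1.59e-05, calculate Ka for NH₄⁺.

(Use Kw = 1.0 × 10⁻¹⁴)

For a conjugate pair Ka × Kb = Kw, so Ka = Kw/Kb = 1.0 × 10⁻¹⁴ / 1.59e-05 = 6.29e-10.

K_a = 6.29e-10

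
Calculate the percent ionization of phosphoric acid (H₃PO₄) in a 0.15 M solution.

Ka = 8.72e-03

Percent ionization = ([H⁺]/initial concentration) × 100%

Using Ka equilibrium: x² + Ka×x - Ka×C = 0. Solving: [H⁺] = 3.2068e-02. Percent = (3.2068e-02/0.15) × 100

Percent ionization = 21.4%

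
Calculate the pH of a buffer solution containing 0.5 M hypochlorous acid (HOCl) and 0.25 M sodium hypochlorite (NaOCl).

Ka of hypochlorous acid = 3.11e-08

pKa = -log(3.11e-08) = 7.51. pH = pKa + log([A⁻]/[HA]) = 7.51 + log(0.25/0.5)

pH = 7.21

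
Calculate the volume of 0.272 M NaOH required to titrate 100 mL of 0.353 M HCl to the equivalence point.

At equivalence: moles acid = moles base. moles HCl = 0.353 × 100/1000 = 0.0353 mol. V_base = moles / 0.272 × 1000 = 129.8 mL.

V_{base} = 129.8 mL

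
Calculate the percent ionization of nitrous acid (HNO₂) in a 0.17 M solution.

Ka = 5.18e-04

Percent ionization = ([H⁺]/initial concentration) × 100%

Using Ka equilibrium: x² + Ka×x - Ka×C = 0. Solving: [H⁺] = 9.1286e-03. Percent = (9.1286e-03/0.17) × 100

Percent ionization = 5.37%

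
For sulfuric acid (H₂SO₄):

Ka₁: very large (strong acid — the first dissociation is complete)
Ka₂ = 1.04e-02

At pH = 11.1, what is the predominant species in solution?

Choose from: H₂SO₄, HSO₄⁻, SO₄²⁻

The first dissociation is complete, so H₂SO₄ itself is never the predominant species in water; pKa₂ = -log(1.04e-02) = 1.98. For a polyprotic acid the predominant species crosses at each pKa: below pKa_n the protonated form dominates, above it the deprotonated form does. At pH = 11.1, the predominant species is SO₄²⁻.

SO₄²⁻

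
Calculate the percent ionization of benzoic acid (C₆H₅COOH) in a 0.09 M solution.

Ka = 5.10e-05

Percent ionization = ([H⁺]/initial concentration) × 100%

Using Ka equilibrium: x² + Ka×x - Ka×C = 0. Solving: [H⁺] = 2.1171e-03. Percent = (2.1171e-03/0.09) × 100

Percent ionization = 2.35%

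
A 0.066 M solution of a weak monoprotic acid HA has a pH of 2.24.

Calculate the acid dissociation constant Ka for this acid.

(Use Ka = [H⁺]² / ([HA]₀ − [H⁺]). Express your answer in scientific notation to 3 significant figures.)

[H⁺] = 10^(−pH) = 10^(−2.24) = 5.754e-03 M. For HA ⇌ H⁺ + A⁻, Ka = [H⁺][A⁻]/[HA] = [H⁺]² / ([HA]₀ − [H⁺]) = (5.754e-03)² / (0.066 − 5.754e-03) = 5.50e-04.

K_a = 5.50e-04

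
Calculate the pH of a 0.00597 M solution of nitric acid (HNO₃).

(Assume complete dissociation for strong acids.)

[H⁺] = 0.00597 M for strong acid. pH = -log[H⁺] = -log(0.00597)

pH = 2.22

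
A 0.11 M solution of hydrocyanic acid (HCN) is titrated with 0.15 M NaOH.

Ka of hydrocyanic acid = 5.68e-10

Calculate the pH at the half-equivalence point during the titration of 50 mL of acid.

At half-equivalence [HA] = [A⁻], so Henderson-Hasselbalch gives pH = pKa = -log(5.68e-10) = 9.25.

pH = pKa = 9.25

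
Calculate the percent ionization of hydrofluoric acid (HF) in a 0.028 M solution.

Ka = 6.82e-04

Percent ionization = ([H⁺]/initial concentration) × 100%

Using Ka equilibrium: x² + Ka×x - Ka×C = 0. Solving: [H⁺] = 4.0422e-03. Percent = (4.0422e-03/0.028) × 100

Percent ionization = 14.4%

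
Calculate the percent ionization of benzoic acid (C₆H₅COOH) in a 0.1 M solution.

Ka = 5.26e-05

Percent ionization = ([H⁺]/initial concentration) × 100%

Using Ka equilibrium: x² + Ka×x - Ka×C = 0. Solving: [H⁺] = 2.2673e-03. Percent = (2.2673e-03/0.1) × 100

Percent ionization = 2.27%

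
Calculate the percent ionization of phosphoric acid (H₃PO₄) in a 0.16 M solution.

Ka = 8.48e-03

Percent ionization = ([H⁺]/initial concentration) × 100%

Using Ka equilibrium: x² + Ka×x - Ka×C = 0. Solving: [H⁺] = 3.2838e-02. Percent = (3.2838e-02/0.16) × 100

Percent ionization = 20.5%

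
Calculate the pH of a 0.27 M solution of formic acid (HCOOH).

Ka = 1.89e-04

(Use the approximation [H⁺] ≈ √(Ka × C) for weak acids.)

[H⁺] = √(Ka × C) = √(1.89e-04 × 0.27) = 7.1435e-03. pH = -log(7.1435e-03)

pH = 2.15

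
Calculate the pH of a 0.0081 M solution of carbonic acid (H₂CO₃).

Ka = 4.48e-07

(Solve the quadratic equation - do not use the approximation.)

x² + Ka×x - Ka×C = 0. Using quadratic formula: [H⁺] = 6.0016e-05

pH = 4.22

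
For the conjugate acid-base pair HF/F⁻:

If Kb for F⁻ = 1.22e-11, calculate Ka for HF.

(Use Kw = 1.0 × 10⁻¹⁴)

For a conjugate pair Ka × Kb = Kw, so Ka = Kw/Kb = 1.0 × 10⁻¹⁴ / 1.22e-11 = 8.20e-04.

K_a = 8.20e-04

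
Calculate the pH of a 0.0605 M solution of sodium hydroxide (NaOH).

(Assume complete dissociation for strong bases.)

[OH⁻] = 0.0605 M for strong base. pOH = -log[OH⁻] = 1.22, pH = 14 - pOH

pH = 12.78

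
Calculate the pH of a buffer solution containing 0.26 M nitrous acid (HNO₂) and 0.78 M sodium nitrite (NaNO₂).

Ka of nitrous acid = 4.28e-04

pKa = -log(4.28e-04) = 3.37. pH = pKa + log([A⁻]/[HA]) = 3.37 + log(0.78/0.26)

pH = 3.85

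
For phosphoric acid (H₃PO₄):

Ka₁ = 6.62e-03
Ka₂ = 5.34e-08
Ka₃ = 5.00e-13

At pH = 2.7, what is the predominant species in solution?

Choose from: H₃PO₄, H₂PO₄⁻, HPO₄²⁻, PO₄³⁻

pKa₁ = 2.18, pKa₂ = 7.27, pKa₃ = 12.30. For a polyprotic acid the predominant species crosses at each pKa: below pKa_n the protonated form dominates, above it the deprotonated form does. At pH = 2.7, the predominant species is H₂PO₄⁻.

H₂PO₄⁻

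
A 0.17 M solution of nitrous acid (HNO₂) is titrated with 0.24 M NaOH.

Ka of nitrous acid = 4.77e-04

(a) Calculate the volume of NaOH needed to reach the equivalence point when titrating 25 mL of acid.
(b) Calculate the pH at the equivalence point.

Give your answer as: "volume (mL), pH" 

moles acid = 0.17 × 25/1000 = 0.00425 mol; V_base = moles/0.24 × 1000 = 17.7 mL. At equivalence only the conjugate base is present: [A⁻] = 0.00425/0.043 = 9.9512e-02 M. Kb = Kw/Ka = 2.10e-11; [OH⁻] = √(Kb × [A⁻]) = 1.4444e-06; pOH = 5.84; pH = 14 - pOH = 8.16.

V = 17.7 mL, pH = 8.16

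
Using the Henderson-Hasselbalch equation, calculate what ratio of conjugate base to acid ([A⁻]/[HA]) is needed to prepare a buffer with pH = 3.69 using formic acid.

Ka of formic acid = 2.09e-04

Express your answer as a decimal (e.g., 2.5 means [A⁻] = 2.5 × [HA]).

pKa = -log(2.09e-04) = 3.6799. pH = pKa + log([A⁻]/[HA]), so log([A⁻]/[HA]) = pH − pKa = 3.69 − 3.6799 = 0.0101. [A⁻]/[HA] = 10^(0.0101) = 1.02

[A⁻]/[HA] = 1.02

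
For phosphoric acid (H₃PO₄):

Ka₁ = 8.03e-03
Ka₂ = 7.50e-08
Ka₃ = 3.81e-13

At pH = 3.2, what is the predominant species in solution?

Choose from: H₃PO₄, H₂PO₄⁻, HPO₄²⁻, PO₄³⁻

pKa₁ = 2.10, pKa₂ = 7.12, pKa₃ = 12.42. For a polyprotic acid the predominant species crosses at each pKa: below pKa_n the protonated form dominates, above it the deprotonated form does. At pH = 3.2, the predominant species is H₂PO₄⁻.

H₂PO₄⁻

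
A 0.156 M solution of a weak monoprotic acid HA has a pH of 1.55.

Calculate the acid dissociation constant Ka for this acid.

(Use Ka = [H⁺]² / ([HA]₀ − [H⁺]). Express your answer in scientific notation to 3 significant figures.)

[H⁺] = 10^(−pH) = 10^(−1.55) = 2.818e-02 M. For HA ⇌ H⁺ + A⁻, Ka = [H⁺][A⁻]/[HA] = [H⁺]² / ([HA]₀ − [H⁺]) = (2.818e-02)² / (0.156 − 2.818e-02) = 6.21e-03.

K_a = 6.21e-03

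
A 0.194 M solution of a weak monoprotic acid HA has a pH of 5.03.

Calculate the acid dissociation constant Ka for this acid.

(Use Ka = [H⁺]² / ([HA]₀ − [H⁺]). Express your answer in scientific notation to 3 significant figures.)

[H⁺] = 10^(−pH) = 10^(−5.03) = 9.333e-06 M. For HA ⇌ H⁺ + A⁻, Ka = [H⁺][A⁻]/[HA] = [H⁺]² / ([HA]₀ − [H⁺]) = (9.333e-06)² / (0.194 − 9.333e-06) = 4.49e-10.

K_a = 4.49e-10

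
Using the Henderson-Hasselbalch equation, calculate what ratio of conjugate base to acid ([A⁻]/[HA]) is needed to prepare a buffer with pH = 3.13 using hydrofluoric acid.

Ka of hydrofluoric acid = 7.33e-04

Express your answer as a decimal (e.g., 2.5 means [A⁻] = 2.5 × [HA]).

pKa = -log(7.33e-04) = 3.1349. pH = pKa + log([A⁻]/[HA]), so log([A⁻]/[HA]) = pH − pKa = 3.13 − 3.1349 = -0.0049. [A⁻]/[HA] = 10^(-0.0049) = 0.989

[A⁻]/[HA] = 0.989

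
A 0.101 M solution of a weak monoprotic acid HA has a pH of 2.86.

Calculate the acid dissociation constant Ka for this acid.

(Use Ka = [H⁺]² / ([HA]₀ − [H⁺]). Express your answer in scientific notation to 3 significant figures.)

[H⁺] = 10^(−pH) = 10^(−2.86) = 1.380e-03 M. For HA ⇌ H⁺ + A⁻, Ka = [H⁺][A⁻]/[HA] = [H⁺]² / ([HA]₀ − [H⁺]) = (1.380e-03)² / (0.101 − 1.380e-03) = 1.91e-05.

K_a = 1.91e-05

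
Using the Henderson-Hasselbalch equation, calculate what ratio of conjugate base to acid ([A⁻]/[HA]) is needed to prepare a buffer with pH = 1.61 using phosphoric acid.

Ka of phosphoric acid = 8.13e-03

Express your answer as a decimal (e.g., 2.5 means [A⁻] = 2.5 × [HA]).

pKa = -log(8.13e-03) = 2.0899. pH = pKa + log([A⁻]/[HA]), so log([A⁻]/[HA]) = pH − pKa = 1.61 − 2.0899 = -0.4799. [A⁻]/[HA] = 10^(-0.4799) = 0.331

[A⁻]/[HA] = 0.331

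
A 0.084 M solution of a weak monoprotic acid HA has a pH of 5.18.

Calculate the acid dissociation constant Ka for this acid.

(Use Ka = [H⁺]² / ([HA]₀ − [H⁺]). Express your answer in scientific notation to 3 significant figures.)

[H⁺] = 10^(−pH) = 10^(−5.18) = 6.607e-06 M. For HA ⇌ H⁺ + A⁻, Ka = [H⁺][A⁻]/[HA] = [H⁺]² / ([HA]₀ − [H⁺]) = (6.607e-06)² / (0.084 − 6.607e-06) = 5.20e-10.

K_a = 5.20e-10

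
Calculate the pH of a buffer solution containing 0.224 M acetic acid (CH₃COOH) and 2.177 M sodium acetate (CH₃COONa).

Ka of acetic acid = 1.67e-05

pKa = -log(1.67e-05) = 4.78. pH = pKa + log([A⁻]/[HA]) = 4.78 + log(2.177/0.224)

pH = 5.76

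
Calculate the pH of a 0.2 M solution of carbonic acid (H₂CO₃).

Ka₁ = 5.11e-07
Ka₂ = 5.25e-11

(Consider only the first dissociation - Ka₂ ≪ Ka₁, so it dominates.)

First dissociation dominates. From Ka₁ = [H⁺][HA⁻]/[H₂A], x² + Ka₁·x − Ka₁·C = 0 with C = 0.2 M and Ka₁ = 5.11e-07. Solving: [H⁺] = (−Ka₁ + √(Ka₁² + 4·Ka₁·C)) / 2 = 3.1943e-04 M. pH = -log(3.1943e-04) = 3.50.

pH = 3.50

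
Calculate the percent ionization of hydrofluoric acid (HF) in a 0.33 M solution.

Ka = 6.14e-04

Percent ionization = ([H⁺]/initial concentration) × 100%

Using Ka equilibrium: x² + Ka×x - Ka×C = 0. Solving: [H⁺] = 1.3931e-02. Percent = (1.3931e-02/0.33) × 100

Percent ionization = 4.22%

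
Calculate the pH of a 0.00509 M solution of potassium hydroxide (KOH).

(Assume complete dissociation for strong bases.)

[OH⁻] = 0.00509 M for strong base. pOH = -log[OH⁻] = 2.29, pH = 14 - pOH

pH = 11.71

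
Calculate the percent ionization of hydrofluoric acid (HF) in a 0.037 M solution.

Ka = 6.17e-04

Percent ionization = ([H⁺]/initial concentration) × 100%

Using Ka equilibrium: x² + Ka×x - Ka×C = 0. Solving: [H⁺] = 4.4794e-03. Percent = (4.4794e-03/0.037) × 100

Percent ionization = 12.1%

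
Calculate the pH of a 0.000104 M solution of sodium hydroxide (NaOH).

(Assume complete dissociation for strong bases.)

[OH⁻] = 0.000104 M for strong base. pOH = -log[OH⁻] = 3.98, pH = 14 - pOH

pH = 10.02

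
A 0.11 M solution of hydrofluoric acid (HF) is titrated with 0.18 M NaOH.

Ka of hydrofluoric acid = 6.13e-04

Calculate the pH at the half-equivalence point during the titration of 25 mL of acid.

At half-equivalence [HA] = [A⁻], so Henderson-Hasselbalch gives pH = pKa = -log(6.13e-04) = 3.21.

pH = pKa = 3.21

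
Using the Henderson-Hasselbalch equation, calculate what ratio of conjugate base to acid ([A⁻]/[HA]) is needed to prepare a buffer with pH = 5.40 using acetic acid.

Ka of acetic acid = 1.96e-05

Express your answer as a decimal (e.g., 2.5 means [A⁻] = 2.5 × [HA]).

pKa = -log(1.96e-05) = 4.7077. pH = pKa + log([A⁻]/[HA]), so log([A⁻]/[HA]) = pH − pKa = 5.40 − 4.7077 = 0.6923. [A⁻]/[HA] = 10^(0.6923) = 4.92

[A⁻]/[HA] = 4.92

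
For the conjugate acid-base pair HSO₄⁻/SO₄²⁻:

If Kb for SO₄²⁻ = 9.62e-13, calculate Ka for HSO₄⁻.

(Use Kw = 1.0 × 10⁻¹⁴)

For a conjugate pair Ka × Kb = Kw, so Ka = Kw/Kb = 1.0 × 10⁻¹⁴ / 9.62e-13 = 1.04e-02.

K_a = 1.04e-02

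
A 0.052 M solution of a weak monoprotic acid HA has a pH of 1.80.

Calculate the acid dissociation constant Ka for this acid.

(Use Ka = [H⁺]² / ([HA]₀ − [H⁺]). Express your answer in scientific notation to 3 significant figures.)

[H⁺] = 10^(−pH) = 10^(−1.80) = 1.585e-02 M. For HA ⇌ H⁺ + A⁻, Ka = [H⁺][A⁻]/[HA] = [H⁺]² / ([HA]₀ − [H⁺]) = (1.585e-02)² / (0.052 − 1.585e-02) = 6.95e-03.

K_a = 6.95e-03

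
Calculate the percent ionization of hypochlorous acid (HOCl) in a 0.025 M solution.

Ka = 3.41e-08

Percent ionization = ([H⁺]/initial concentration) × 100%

Using Ka equilibrium: x² + Ka×x - Ka×C = 0. Solving: [H⁺] = 2.9181e-05. Percent = (2.9181e-05/0.025) × 100

Percent ionization = 0.117%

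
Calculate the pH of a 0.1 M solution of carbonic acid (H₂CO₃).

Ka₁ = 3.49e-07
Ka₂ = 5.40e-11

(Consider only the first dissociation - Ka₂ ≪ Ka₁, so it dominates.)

First dissociation dominates. From Ka₁ = [H⁺][HA⁻]/[H₂A], x² + Ka₁·x − Ka₁·C = 0 with C = 0.1 M and Ka₁ = 3.49e-07. Solving: [H⁺] = (−Ka₁ + √(Ka₁² + 4·Ka₁·C)) / 2 = 1.8664e-04 M. pH = -log(1.8664e-04) = 3.73.

pH = 3.73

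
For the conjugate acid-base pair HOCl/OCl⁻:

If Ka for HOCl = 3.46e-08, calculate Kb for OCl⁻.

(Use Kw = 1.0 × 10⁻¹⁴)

For a conjugate pair Ka × Kb = Kw, so Kb = Kw/Ka = 1.0 × 10⁻¹⁴ / 3.46e-08 = 2.89e-07.

K_b = 2.89e-07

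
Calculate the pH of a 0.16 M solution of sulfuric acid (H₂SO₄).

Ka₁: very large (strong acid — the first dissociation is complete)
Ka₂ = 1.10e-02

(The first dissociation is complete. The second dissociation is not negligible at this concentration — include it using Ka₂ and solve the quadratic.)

First dissociation is complete: [H⁺]₀ = [HSO₄⁻]₀ = C = 0.16 M. Second dissociation HSO₄⁻ ⇌ H⁺ + SO₄²⁻: let x = [SO₄²⁻]. Ka₂ = (C + x)·x / (C − x) = 1.10e-02 → x² + (C + Ka₂)·x − Ka₂·C = 0 → x² + 0.17100·x − 1.760e-03 = 0. x = (−0.17100 + √(0.17100² + 4 × 1.760e-03)) / 2 = 9.7379e-03 M. [H⁺] = C + x = 0.16 + 9.7379e-03 = 1.6974e-01 M. pH = -log(1.6974e-01) = 0.77.

pH = 0.77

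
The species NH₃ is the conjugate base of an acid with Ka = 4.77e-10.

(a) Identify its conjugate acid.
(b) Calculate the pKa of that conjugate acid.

(a) The conjugate acid is formed by adding one H⁺ to NH₃, giving NH₄⁺. (b) pKa = -log(Ka) = -log(4.77e-10) = 9.32.

Conjugate acid: NH₄⁺; pK_a = 9.32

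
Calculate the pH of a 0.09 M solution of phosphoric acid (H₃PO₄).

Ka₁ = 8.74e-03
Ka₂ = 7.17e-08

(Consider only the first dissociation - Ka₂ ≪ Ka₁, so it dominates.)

First dissociation dominates. From Ka₁ = [H⁺][HA⁻]/[H₂A], x² + Ka₁·x − Ka₁·C = 0 with C = 0.09 M and Ka₁ = 8.74e-03. Solving: [H⁺] = (−Ka₁ + √(Ka₁² + 4·Ka₁·C)) / 2 = 2.4015e-02 M. pH = -log(2.4015e-02) = 1.62.

pH = 1.62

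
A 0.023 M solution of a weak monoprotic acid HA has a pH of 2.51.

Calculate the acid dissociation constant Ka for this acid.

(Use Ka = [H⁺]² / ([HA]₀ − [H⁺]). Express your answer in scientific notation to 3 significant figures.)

[H⁺] = 10^(−pH) = 10^(−2.51) = 3.090e-03 M. For HA ⇌ H⁺ + A⁻, Ka = [H⁺][A⁻]/[HA] = [H⁺]² / ([HA]₀ − [H⁺]) = (3.090e-03)² / (0.023 − 3.090e-03) = 4.80e-04.

K_a = 4.80e-04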